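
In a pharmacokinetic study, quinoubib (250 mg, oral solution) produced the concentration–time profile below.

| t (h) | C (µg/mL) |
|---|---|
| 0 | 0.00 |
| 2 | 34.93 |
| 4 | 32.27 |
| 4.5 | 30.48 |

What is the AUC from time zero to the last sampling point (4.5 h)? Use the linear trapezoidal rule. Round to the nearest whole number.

AUC = 118 µg/mL·h

Trapezoidal AUC_0→4.5:
  [0→2]: (0.00+34.93)/2 × 2 = 34.93
  [2→4]: (34.93+32.27)/2 × 2 = 67.2
  [4→4.5]: (32.27+30.48)/2 × 0.5 = 15.6875
  Sum = 117.8175 µg/mL·h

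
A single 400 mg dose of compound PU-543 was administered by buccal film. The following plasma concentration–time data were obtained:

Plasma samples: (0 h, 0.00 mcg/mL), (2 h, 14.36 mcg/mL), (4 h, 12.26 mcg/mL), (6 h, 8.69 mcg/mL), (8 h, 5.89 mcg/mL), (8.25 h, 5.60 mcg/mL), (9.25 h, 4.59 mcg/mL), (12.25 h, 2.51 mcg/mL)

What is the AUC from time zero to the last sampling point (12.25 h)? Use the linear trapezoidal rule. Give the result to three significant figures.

Trapezoidal AUC_0→12.25:
  [0→2]: (0.00+14.36)/2 × 2 = 14.36
  [2→4]: (14.36+12.26)/2 × 2 = 26.62
  [4→6]: (12.26+8.69)/2 × 2 = 20.95
  [6→8]: (8.69+5.89)/2 × 2 = 14.58
  [8→8.25]: (5.89+5.60)/2 × 0.25 = 1.43625
  [8.25→9.25]: (5.60+4.59)/2 × 1 = 5.095
  [9.25→12.25]: (4.59+2.51)/2 × 3 = 10.65
  Sum = 93.69125 mcg/mL·h

AUC = 93.7 mcg/mL·h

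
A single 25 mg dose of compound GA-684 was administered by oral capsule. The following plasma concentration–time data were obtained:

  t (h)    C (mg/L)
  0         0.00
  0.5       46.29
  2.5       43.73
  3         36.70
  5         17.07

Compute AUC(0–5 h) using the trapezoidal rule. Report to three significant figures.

Trapezoidal AUC_0→5:
  [0→0.5]: (0.00+46.29)/2 × 0.5 = 11.5725
  [0.5→2.5]: (46.29+43.73)/2 × 2 = 90.02
  [2.5→3]: (43.73+36.70)/2 × 0.5 = 20.1075
  [3→5]: (36.70+17.07)/2 × 2 = 53.77
  Sum = 175.47 mg/L·h

AUC = 175 mg/L·h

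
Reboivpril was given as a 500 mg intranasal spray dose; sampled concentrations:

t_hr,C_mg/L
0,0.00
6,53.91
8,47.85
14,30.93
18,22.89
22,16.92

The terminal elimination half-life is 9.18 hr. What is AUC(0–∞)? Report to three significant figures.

AUC = 911 mg/L·hr

Trapezoidal AUC_0→22:
  [0→6]: (0.00+53.91)/2 × 6 = 161.73
  [6→8]: (53.91+47.85)/2 × 2 = 101.76
  [8→14]: (47.85+30.93)/2 × 6 = 236.34
  [14→18]: (30.93+22.89)/2 × 4 = 107.64
  [18→22]: (22.89+16.92)/2 × 4 = 79.62
  Sum = 687.09 mg/L·hr
k_e = ln2 / t½ = 0.693147 / 9.18 = 0.0755 hr^-1
Extrapolated tail: C_last / k_e = 16.92 / 0.0755 = 224.106
AUC_0→∞ = 687.09 + 224.106 = 911.196 mg/L·hr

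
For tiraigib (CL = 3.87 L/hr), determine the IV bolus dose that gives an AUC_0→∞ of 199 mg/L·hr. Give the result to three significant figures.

Dose = 770 mg

Dose_iv = CL × AUC_0→∞
     = 3.87 × 199 = 770.13 mg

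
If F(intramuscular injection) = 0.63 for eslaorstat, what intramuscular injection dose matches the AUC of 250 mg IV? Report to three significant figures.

For equal systemic exposure: F × D_ev = D_iv
D_ev = D_iv / F = 250 / 0.63 = 396.825 mg

D_intramuscular = 397 mg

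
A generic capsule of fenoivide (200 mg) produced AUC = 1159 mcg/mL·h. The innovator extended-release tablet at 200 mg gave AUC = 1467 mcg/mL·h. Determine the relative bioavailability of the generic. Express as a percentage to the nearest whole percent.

F_rel = 79%

F_rel = (AUC_test/D_test) / (AUC_ref/D_ref)
      = (1159/200) / (1467/200)
      = 5.795 / 7.335 = 0.7900 = 79.00%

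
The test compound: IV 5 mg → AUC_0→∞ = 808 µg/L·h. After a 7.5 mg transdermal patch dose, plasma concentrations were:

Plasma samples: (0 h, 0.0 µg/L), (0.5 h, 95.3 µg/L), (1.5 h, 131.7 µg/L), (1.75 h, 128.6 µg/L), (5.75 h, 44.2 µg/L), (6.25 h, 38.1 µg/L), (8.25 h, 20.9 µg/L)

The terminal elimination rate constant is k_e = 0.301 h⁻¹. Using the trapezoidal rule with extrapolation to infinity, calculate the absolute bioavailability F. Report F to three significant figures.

F = 0.548

Trapezoidal AUC_0→8.25 (transdermal patch):
  [0→0.5]: (0.0+95.3)/2 × 0.5 = 23.825
  [0.5→1.5]: (95.3+131.7)/2 × 1 = 113.5
  [1.5→1.75]: (131.7+128.6)/2 × 0.25 = 32.5375
  [1.75→5.75]: (128.6+44.2)/2 × 4 = 345.6
  [5.75→6.25]: (44.2+38.1)/2 × 0.5 = 20.575
  [6.25→8.25]: (38.1+20.9)/2 × 2 = 59.0
  Sum = 595.0375 µg/L·h
Tail: C_last/k_e = 20.9/0.301 = 69.435
AUC_0→∞ (transdermal patch) = 595.0375 + 69.435 = 664.4725 µg/L·h
F = (AUC_ev/D_ev)/(AUC_iv/D_iv) = (664.4725/7.5)/(808/5) = 88.5963/161.6 = 0.5482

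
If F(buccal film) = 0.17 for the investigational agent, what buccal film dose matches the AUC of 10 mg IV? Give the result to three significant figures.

D_buccal = 58.8 mg

For equal systemic exposure: F × D_ev = D_iv
D_ev = D_iv / F = 10 / 0.17 = 58.8235 mg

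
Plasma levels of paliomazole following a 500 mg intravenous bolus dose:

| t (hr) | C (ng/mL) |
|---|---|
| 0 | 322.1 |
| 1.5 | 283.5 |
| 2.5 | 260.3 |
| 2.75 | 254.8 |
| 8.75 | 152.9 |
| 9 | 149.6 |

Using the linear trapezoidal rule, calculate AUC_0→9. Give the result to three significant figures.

Trapezoidal AUC_0→9:
  [0→1.5]: (322.1+283.5)/2 × 1.5 = 454.2
  [1.5→2.5]: (283.5+260.3)/2 × 1 = 271.9
  [2.5→2.75]: (260.3+254.8)/2 × 0.25 = 64.3875
  [2.75→8.75]: (254.8+152.9)/2 × 6 = 1223.1
  [8.75→9]: (152.9+149.6)/2 × 0.25 = 37.8125
  Sum = 2051.4 ng/mL·hr

AUC = 2050 ng/mL·hr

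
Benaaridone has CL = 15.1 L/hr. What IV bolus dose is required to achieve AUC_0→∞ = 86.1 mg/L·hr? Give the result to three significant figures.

Dose = 1300 mg

Dose_iv = CL × AUC_0→∞
     = 15.1 × 86.1 = 1300.11 mg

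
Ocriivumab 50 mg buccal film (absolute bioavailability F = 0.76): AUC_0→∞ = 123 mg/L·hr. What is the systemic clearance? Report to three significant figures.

CL = F × Dose / AUC_0→∞
   = 0.76 × 50 / 123 = 0.308943 L/hr

CL = 0.309 L/hr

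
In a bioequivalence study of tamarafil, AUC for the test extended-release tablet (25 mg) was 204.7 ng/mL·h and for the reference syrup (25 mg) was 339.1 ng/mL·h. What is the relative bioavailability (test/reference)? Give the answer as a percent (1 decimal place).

F_rel = (AUC_test/D_test) / (AUC_ref/D_ref)
      = (204.7/25) / (339.1/25)
      = 8.188 / 13.564 = 0.6037 = 60.37%

F_rel = 60.4%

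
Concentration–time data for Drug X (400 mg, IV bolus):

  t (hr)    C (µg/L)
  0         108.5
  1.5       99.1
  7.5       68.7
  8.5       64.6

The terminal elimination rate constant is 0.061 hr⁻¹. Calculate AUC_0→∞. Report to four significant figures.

AUC = 1785 µg/L·hr

Trapezoidal AUC_0→8.5:
  [0→1.5]: (108.5+99.1)/2 × 1.5 = 155.7
  [1.5→7.5]: (99.1+68.7)/2 × 6 = 503.4
  [7.5→8.5]: (68.7+64.6)/2 × 1 = 66.65
  Sum = 725.75 µg/L·hr
Extrapolated tail: C_last / k_e = 64.6 / 0.061 = 1059.016
AUC_0→∞ = 725.75 + 1059.016 = 1784.766 µg/L·hr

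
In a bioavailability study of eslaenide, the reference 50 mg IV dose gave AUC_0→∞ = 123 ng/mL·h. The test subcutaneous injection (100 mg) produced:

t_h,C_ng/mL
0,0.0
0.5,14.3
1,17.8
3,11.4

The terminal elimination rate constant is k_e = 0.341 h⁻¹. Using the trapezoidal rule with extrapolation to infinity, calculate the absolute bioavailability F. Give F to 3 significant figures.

F = 0.302

Trapezoidal AUC_0→3 (subcutaneous injection):
  [0→0.5]: (0.0+14.3)/2 × 0.5 = 3.575
  [0.5→1]: (14.3+17.8)/2 × 0.5 = 8.025
  [1→3]: (17.8+11.4)/2 × 2 = 29.2
  Sum = 40.8 ng/mL·h
Tail: C_last/k_e = 11.4/0.341 = 33.431
AUC_0→∞ (subcutaneous injection) = 40.8 + 33.431 = 74.231 ng/mL·h
F = (AUC_ev/D_ev)/(AUC_iv/D_iv) = (74.231/100)/(123/50) = 0.74231/2.46 = 0.3018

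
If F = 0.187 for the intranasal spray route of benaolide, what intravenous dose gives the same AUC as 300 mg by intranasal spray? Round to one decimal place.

D_iv = 56.1 mg

Systemic exposure from an extravascular dose = F × D_ev, so the equivalent IV dose is F × D_ev.
D_iv = F × D_ev = 0.187 × 300 = 56.1 mg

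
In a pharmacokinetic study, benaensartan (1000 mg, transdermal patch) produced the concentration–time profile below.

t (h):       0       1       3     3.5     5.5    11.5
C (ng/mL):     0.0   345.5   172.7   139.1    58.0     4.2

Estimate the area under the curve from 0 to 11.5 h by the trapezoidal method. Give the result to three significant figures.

Trapezoidal AUC_0→11.5:
  [0→1]: (0.0+345.5)/2 × 1 = 172.75
  [1→3]: (345.5+172.7)/2 × 2 = 518.2
  [3→3.5]: (172.7+139.1)/2 × 0.5 = 77.95
  [3.5→5.5]: (139.1+58.0)/2 × 2 = 197.1
  [5.5→11.5]: (58.0+4.2)/2 × 6 = 186.6
  Sum = 1152.6 ng/mL·h

AUC = 1150 ng/mL·h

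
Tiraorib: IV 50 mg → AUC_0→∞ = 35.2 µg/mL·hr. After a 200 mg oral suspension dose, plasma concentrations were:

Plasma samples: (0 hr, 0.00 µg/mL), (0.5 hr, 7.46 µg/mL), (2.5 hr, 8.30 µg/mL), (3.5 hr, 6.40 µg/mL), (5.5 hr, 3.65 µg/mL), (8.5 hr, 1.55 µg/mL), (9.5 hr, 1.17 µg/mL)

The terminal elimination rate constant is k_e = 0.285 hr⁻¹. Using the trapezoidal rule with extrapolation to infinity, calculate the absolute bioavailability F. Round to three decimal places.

Trapezoidal AUC_0→9.5 (oral suspension):
  [0→0.5]: (0.00+7.46)/2 × 0.5 = 1.865
  [0.5→2.5]: (7.46+8.30)/2 × 2 = 15.76
  [2.5→3.5]: (8.30+6.40)/2 × 1 = 7.35
  [3.5→5.5]: (6.40+3.65)/2 × 2 = 10.05
  [5.5→8.5]: (3.65+1.55)/2 × 3 = 7.8
  [8.5→9.5]: (1.55+1.17)/2 × 1 = 1.36
  Sum = 44.185 µg/mL·hr
Tail: C_last/k_e = 1.17/0.285 = 4.105
AUC_0→∞ (oral suspension) = 44.185 + 4.105 = 48.29 µg/mL·hr
F = (AUC_ev/D_ev)/(AUC_iv/D_iv) = (48.29/200)/(35.2/50) = 0.24145/0.704 = 0.3430

F = 0.343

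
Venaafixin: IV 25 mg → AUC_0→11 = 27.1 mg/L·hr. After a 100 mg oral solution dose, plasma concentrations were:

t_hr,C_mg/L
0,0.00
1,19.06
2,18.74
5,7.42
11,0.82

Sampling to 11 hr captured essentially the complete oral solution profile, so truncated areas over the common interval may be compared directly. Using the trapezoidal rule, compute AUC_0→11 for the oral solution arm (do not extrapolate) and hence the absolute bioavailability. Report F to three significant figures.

F = 0.852

Trapezoidal AUC_0→11 (oral solution):
  [0→1]: (0.00+19.06)/2 × 1 = 9.53
  [1→2]: (19.06+18.74)/2 × 1 = 18.9
  [2→5]: (18.74+7.42)/2 × 3 = 39.24
  [5→11]: (7.42+0.82)/2 × 6 = 24.72
  Sum = 92.39 mg/L·hr
F = (AUC_ev/D_ev)/(AUC_iv/D_iv) = (92.39/100)/(27.1/25) = 0.9239/1.084 = 0.8523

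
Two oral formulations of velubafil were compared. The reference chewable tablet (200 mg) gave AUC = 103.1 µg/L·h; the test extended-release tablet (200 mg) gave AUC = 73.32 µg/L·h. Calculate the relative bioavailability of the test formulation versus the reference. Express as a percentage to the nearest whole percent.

F_rel = 71%

F_rel = (AUC_test/D_test) / (AUC_ref/D_ref)
      = (73.32/200) / (103.1/200)
      = 0.3666 / 0.5155 = 0.7112 = 71.12%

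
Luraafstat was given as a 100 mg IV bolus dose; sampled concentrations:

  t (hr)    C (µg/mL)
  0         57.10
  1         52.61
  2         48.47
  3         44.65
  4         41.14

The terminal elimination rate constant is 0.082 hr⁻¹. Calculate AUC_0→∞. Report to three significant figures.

Trapezoidal AUC_0→4:
  [0→1]: (57.10+52.61)/2 × 1 = 54.855
  [1→2]: (52.61+48.47)/2 × 1 = 50.54
  [2→3]: (48.47+44.65)/2 × 1 = 46.56
  [3→4]: (44.65+41.14)/2 × 1 = 42.895
  Sum = 194.85 µg/mL·hr
Extrapolated tail: C_last / k_e = 41.14 / 0.082 = 501.707
AUC_0→∞ = 194.85 + 501.707 = 696.557 µg/mL·hr

AUC = 697 µg/mL·hr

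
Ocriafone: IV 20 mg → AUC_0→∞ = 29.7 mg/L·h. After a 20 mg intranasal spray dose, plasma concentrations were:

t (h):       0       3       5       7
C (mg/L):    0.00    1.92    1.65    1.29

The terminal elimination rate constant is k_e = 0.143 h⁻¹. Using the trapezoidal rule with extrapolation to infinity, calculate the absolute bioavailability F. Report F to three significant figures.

Trapezoidal AUC_0→7 (intranasal spray):
  [0→3]: (0.00+1.92)/2 × 3 = 2.88
  [3→5]: (1.92+1.65)/2 × 2 = 3.57
  [5→7]: (1.65+1.29)/2 × 2 = 2.94
  Sum = 9.39 mg/L·h
Tail: C_last/k_e = 1.29/0.143 = 9.021
AUC_0→∞ (intranasal spray) = 9.39 + 9.021 = 18.411 mg/L·h
F = (AUC_ev/D_ev)/(AUC_iv/D_iv) = (18.411/20)/(29.7/20) = 0.92055/1.485 = 0.6199

F = 0.620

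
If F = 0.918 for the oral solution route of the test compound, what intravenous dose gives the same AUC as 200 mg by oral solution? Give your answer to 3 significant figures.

D_iv = 184 mg

Systemic exposure from an extravascular dose = F × D_ev, so the equivalent IV dose is F × D_ev.
D_iv = F × D_ev = 0.918 × 200 = 183.6 mg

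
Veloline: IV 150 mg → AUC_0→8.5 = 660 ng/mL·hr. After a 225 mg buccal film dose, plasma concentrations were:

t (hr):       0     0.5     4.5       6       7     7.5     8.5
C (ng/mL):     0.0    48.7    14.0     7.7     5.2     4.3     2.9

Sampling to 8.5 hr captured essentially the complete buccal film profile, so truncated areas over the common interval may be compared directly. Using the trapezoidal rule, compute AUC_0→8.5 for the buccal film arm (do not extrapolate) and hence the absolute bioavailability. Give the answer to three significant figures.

Trapezoidal AUC_0→8.5 (buccal film):
  [0→0.5]: (0.0+48.7)/2 × 0.5 = 12.175
  [0.5→4.5]: (48.7+14.0)/2 × 4 = 125.4
  [4.5→6]: (14.0+7.7)/2 × 1.5 = 16.275
  [6→7]: (7.7+5.2)/2 × 1 = 6.45
  [7→7.5]: (5.2+4.3)/2 × 0.5 = 2.375
  [7.5→8.5]: (4.3+2.9)/2 × 1 = 3.6
  Sum = 166.275 ng/mL·hr
F = (AUC_ev/D_ev)/(AUC_iv/D_iv) = (166.275/225)/(660/150) = 0.739/4.4 = 0.1680

F = 0.168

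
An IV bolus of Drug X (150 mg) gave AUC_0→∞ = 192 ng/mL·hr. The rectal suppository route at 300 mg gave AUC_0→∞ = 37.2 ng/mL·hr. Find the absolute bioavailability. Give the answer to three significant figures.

F = 0.0969

F = (AUC_ev / D_ev) / (AUC_iv / D_iv)
  = (37.2/300) / (192/150)
  = 0.124 / 1.28 = 0.0969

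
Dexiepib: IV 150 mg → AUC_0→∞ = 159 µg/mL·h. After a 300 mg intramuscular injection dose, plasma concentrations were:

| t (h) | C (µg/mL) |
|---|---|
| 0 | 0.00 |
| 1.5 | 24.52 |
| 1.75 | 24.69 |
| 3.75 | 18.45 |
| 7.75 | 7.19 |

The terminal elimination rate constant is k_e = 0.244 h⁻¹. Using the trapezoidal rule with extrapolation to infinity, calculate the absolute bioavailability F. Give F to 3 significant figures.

F = 0.467

Trapezoidal AUC_0→7.75 (intramuscular injection):
  [0→1.5]: (0.00+24.52)/2 × 1.5 = 18.39
  [1.5→1.75]: (24.52+24.69)/2 × 0.25 = 6.15125
  [1.75→3.75]: (24.69+18.45)/2 × 2 = 43.14
  [3.75→7.75]: (18.45+7.19)/2 × 4 = 51.28
  Sum = 118.96125 µg/mL·h
Tail: C_last/k_e = 7.19/0.244 = 29.467
AUC_0→∞ (intramuscular injection) = 118.96125 + 29.467 = 148.42825 µg/mL·h
F = (AUC_ev/D_ev)/(AUC_iv/D_iv) = (148.42825/300)/(159/150) = 0.494761/1.06 = 0.4668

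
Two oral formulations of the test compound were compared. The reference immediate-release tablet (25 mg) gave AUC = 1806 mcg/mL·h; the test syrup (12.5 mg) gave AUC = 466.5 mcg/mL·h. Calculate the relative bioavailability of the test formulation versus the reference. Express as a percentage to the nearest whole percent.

F_rel = (AUC_test/D_test) / (AUC_ref/D_ref)
      = (466.5/12.5) / (1806/25)
      = 37.32 / 72.24 = 0.5166 = 51.66%

F_rel = 52%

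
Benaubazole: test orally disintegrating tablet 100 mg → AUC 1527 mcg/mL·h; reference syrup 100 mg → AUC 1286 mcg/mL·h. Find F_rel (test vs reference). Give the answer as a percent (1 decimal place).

F_rel = (AUC_test/D_test) / (AUC_ref/D_ref)
      = (1527/100) / (1286/100)
      = 15.27 / 12.86 = 1.1874 = 118.74%

F_rel = 118.7%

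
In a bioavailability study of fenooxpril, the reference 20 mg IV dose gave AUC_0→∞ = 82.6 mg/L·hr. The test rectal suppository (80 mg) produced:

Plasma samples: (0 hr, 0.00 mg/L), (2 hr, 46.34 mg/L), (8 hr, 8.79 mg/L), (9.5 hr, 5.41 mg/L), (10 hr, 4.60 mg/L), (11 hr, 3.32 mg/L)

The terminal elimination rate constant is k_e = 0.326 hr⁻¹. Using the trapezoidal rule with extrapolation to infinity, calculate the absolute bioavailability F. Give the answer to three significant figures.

Trapezoidal AUC_0→11 (rectal suppository):
  [0→2]: (0.00+46.34)/2 × 2 = 46.34
  [2→8]: (46.34+8.79)/2 × 6 = 165.39
  [8→9.5]: (8.79+5.41)/2 × 1.5 = 10.65
  [9.5→10]: (5.41+4.60)/2 × 0.5 = 2.5025
  [10→11]: (4.60+3.32)/2 × 1 = 3.96
  Sum = 228.8425 mg/L·hr
Tail: C_last/k_e = 3.32/0.326 = 10.184
AUC_0→∞ (rectal suppository) = 228.8425 + 10.184 = 239.0265 mg/L·hr
F = (AUC_ev/D_ev)/(AUC_iv/D_iv) = (239.0265/80)/(82.6/20) = 2.98783/4.13 = 0.7234

F = 0.723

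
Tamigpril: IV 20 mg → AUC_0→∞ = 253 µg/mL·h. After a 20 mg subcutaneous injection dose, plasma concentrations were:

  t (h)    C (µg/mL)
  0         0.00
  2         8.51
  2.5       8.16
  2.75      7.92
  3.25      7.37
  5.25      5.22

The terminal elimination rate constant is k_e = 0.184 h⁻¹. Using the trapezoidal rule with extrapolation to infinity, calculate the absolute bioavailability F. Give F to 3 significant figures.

F = 0.235

Trapezoidal AUC_0→5.25 (subcutaneous injection):
  [0→2]: (0.00+8.51)/2 × 2 = 8.51
  [2→2.5]: (8.51+8.16)/2 × 0.5 = 4.1675
  [2.5→2.75]: (8.16+7.92)/2 × 0.25 = 2.01
  [2.75→3.25]: (7.92+7.37)/2 × 0.5 = 3.8225
  [3.25→5.25]: (7.37+5.22)/2 × 2 = 12.59
  Sum = 31.1 µg/mL·h
Tail: C_last/k_e = 5.22/0.184 = 28.370
AUC_0→∞ (subcutaneous injection) = 31.1 + 28.370 = 59.47 µg/mL·h
F = (AUC_ev/D_ev)/(AUC_iv/D_iv) = (59.47/20)/(253/20) = 2.9735/12.65 = 0.2351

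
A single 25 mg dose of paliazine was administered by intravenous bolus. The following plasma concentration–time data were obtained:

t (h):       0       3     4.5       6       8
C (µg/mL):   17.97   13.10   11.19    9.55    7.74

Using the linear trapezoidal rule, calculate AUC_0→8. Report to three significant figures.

Trapezoidal AUC_0→8:
  [0→3]: (17.97+13.10)/2 × 3 = 46.605
  [3→4.5]: (13.10+11.19)/2 × 1.5 = 18.2175
  [4.5→6]: (11.19+9.55)/2 × 1.5 = 15.555
  [6→8]: (9.55+7.74)/2 × 2 = 17.29
  Sum = 97.6675 µg/mL·h

AUC = 97.7 µg/mL·h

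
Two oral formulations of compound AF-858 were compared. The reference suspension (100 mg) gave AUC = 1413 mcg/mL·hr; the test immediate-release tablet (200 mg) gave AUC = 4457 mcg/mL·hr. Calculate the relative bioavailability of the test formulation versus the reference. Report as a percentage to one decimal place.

F_rel = 157.7%

F_rel = (AUC_test/D_test) / (AUC_ref/D_ref)
      = (4457/200) / (1413/100)
      = 22.285 / 14.13 = 1.5771 = 157.71%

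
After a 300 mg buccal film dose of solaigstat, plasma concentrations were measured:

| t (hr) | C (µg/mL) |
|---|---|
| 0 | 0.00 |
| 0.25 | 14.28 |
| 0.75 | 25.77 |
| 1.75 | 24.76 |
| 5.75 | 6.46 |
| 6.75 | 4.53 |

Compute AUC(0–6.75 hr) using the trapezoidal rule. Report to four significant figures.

AUC = 105.0 µg/mL·hr

Trapezoidal AUC_0→6.75:
  [0→0.25]: (0.00+14.28)/2 × 0.25 = 1.785
  [0.25→0.75]: (14.28+25.77)/2 × 0.5 = 10.0125
  [0.75→1.75]: (25.77+24.76)/2 × 1 = 25.265
  [1.75→5.75]: (24.76+6.46)/2 × 4 = 62.44
  [5.75→6.75]: (6.46+4.53)/2 × 1 = 5.495
  Sum = 104.9975 µg/mL·hr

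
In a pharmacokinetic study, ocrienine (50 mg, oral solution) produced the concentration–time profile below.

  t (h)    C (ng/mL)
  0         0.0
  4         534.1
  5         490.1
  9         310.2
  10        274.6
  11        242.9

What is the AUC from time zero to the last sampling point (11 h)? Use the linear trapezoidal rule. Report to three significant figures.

Trapezoidal AUC_0→11:
  [0→4]: (0.0+534.1)/2 × 4 = 1068.2
  [4→5]: (534.1+490.1)/2 × 1 = 512.1
  [5→9]: (490.1+310.2)/2 × 4 = 1600.6
  [9→10]: (310.2+274.6)/2 × 1 = 292.4
  [10→11]: (274.6+242.9)/2 × 1 = 258.75
  Sum = 3732.05 ng/mL·h

AUC = 3730 ng/mL·h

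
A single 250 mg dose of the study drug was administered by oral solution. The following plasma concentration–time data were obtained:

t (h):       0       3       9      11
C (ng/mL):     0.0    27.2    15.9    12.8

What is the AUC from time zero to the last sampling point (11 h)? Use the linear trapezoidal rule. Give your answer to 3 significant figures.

Trapezoidal AUC_0→11:
  [0→3]: (0.0+27.2)/2 × 3 = 40.8
  [3→9]: (27.2+15.9)/2 × 6 = 129.3
  [9→11]: (15.9+12.8)/2 × 2 = 28.7
  Sum = 198.8 ng/mL·h

AUC = 199 ng/mL·h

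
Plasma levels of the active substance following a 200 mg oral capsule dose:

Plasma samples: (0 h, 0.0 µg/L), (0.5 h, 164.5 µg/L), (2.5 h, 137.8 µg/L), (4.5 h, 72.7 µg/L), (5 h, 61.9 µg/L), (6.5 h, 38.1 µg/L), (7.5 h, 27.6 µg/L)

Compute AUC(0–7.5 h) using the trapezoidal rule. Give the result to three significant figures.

Trapezoidal AUC_0→7.5:
  [0→0.5]: (0.0+164.5)/2 × 0.5 = 41.125
  [0.5→2.5]: (164.5+137.8)/2 × 2 = 302.3
  [2.5→4.5]: (137.8+72.7)/2 × 2 = 210.5
  [4.5→5]: (72.7+61.9)/2 × 0.5 = 33.65
  [5→6.5]: (61.9+38.1)/2 × 1.5 = 75.0
  [6.5→7.5]: (38.1+27.6)/2 × 1 = 32.85
  Sum = 695.425 µg/L·h

AUC = 695 µg/L·h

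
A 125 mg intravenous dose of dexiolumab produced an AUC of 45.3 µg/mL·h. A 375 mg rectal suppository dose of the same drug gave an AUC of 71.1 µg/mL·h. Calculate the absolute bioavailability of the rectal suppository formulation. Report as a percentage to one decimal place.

F = (AUC_ev / D_ev) / (AUC_iv / D_iv)
  = (71.1/375) / (45.3/125)
  = 0.1896 / 0.3624 = 0.5232
  = 52.32%

F = 52.3%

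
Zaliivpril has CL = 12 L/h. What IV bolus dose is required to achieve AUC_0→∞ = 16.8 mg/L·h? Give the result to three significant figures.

Dose = 202 mg

Dose_iv = CL × AUC_0→∞
     = 12 × 16.8 = 201.6 mg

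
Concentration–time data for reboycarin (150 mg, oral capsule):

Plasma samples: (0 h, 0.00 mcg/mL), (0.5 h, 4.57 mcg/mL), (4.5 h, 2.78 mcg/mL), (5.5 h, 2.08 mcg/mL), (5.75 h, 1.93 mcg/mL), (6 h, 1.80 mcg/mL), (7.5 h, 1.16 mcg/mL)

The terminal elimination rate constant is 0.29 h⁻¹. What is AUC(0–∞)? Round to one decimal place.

Trapezoidal AUC_0→7.5:
  [0→0.5]: (0.00+4.57)/2 × 0.5 = 1.1425
  [0.5→4.5]: (4.57+2.78)/2 × 4 = 14.7
  [4.5→5.5]: (2.78+2.08)/2 × 1 = 2.43
  [5.5→5.75]: (2.08+1.93)/2 × 0.25 = 0.50125
  [5.75→6]: (1.93+1.80)/2 × 0.25 = 0.46625
  [6→7.5]: (1.80+1.16)/2 × 1.5 = 2.22
  Sum = 21.46 mcg/mL·h
Extrapolated tail: C_last / k_e = 1.16 / 0.29 = 4.000
AUC_0→∞ = 21.46 + 4.000 = 25.46 mcg/mL·h

AUC = 25.5 mcg/mL·h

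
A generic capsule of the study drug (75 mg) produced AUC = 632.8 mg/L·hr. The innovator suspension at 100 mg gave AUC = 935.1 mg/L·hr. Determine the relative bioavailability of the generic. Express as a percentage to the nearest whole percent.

F_rel = (AUC_test/D_test) / (AUC_ref/D_ref)
      = (632.8/75) / (935.1/100)
      = 8.43733 / 9.351 = 0.9023 = 90.23%

F_rel = 90%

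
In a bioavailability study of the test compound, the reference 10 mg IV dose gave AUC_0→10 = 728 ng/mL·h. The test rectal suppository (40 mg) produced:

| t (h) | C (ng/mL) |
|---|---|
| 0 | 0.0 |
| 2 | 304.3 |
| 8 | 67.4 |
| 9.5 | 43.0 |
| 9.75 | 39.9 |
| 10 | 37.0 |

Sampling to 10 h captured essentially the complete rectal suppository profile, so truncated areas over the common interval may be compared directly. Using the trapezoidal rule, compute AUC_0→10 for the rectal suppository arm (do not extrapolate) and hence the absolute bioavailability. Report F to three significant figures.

Trapezoidal AUC_0→10 (rectal suppository):
  [0→2]: (0.0+304.3)/2 × 2 = 304.3
  [2→8]: (304.3+67.4)/2 × 6 = 1115.1
  [8→9.5]: (67.4+43.0)/2 × 1.5 = 82.8
  [9.5→9.75]: (43.0+39.9)/2 × 0.25 = 10.3625
  [9.75→10]: (39.9+37.0)/2 × 0.25 = 9.6125
  Sum = 1522.175 ng/mL·h
F = (AUC_ev/D_ev)/(AUC_iv/D_iv) = (1522.175/40)/(728/10) = 38.054375/72.8 = 0.5227

F = 0.523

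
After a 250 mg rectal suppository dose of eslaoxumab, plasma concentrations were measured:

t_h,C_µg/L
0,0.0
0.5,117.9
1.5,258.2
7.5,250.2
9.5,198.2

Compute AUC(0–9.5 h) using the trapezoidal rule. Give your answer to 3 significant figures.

AUC = 2190 µg/L·h

Trapezoidal AUC_0→9.5:
  [0→0.5]: (0.0+117.9)/2 × 0.5 = 29.475
  [0.5→1.5]: (117.9+258.2)/2 × 1 = 188.05
  [1.5→7.5]: (258.2+250.2)/2 × 6 = 1525.2
  [7.5→9.5]: (250.2+198.2)/2 × 2 = 448.4
  Sum = 2191.125 µg/L·h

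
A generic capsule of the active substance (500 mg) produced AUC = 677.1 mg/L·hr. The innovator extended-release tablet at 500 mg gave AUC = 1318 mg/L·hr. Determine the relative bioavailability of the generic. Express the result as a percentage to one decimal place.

F_rel = (AUC_test/D_test) / (AUC_ref/D_ref)
      = (677.1/500) / (1318/500)
      = 1.3542 / 2.636 = 0.5137 = 51.37%

F_rel = 51.4%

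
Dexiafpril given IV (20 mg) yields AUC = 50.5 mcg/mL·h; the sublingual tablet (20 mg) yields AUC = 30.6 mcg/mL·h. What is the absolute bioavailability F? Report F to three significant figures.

F = 0.606

F = (AUC_ev / D_ev) / (AUC_iv / D_iv)
  = (30.6/20) / (50.5/20)
  = 1.53 / 2.525 = 0.6059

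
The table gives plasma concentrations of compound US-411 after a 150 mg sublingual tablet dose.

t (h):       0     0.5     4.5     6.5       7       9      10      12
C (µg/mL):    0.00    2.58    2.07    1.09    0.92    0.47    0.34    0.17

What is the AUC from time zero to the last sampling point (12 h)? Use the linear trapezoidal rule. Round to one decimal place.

Trapezoidal AUC_0→12:
  [0→0.5]: (0.00+2.58)/2 × 0.5 = 0.645
  [0.5→4.5]: (2.58+2.07)/2 × 4 = 9.3
  [4.5→6.5]: (2.07+1.09)/2 × 2 = 3.16
  [6.5→7]: (1.09+0.92)/2 × 0.5 = 0.5025
  [7→9]: (0.92+0.47)/2 × 2 = 1.39
  [9→10]: (0.47+0.34)/2 × 1 = 0.405
  [10→12]: (0.34+0.17)/2 × 2 = 0.51
  Sum = 15.9125 µg/mL·h

AUC = 15.9 µg/mL·h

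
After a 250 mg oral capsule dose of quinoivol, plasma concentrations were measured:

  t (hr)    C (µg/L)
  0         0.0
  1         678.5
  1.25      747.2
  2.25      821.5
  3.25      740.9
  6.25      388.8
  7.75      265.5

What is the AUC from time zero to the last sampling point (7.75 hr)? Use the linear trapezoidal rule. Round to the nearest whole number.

Trapezoidal AUC_0→7.75:
  [0→1]: (0.0+678.5)/2 × 1 = 339.25
  [1→1.25]: (678.5+747.2)/2 × 0.25 = 178.2125
  [1.25→2.25]: (747.2+821.5)/2 × 1 = 784.35
  [2.25→3.25]: (821.5+740.9)/2 × 1 = 781.2
  [3.25→6.25]: (740.9+388.8)/2 × 3 = 1694.55
  [6.25→7.75]: (388.8+265.5)/2 × 1.5 = 490.725
  Sum = 4268.2875 µg/L·hr

AUC = 4268 µg/L·hr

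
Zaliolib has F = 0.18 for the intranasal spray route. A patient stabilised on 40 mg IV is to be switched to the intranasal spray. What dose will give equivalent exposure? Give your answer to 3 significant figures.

For equal systemic exposure: F × D_ev = D_iv
D_ev = D_iv / F = 40 / 0.18 = 222.222 mg

D_intranasal = 222 mg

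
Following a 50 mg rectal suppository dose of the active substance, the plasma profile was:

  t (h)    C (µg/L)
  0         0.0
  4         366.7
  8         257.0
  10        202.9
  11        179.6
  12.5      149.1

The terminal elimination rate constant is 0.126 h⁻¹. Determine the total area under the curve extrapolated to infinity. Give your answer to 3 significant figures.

AUC = 4060 µg/L·h

Trapezoidal AUC_0→12.5:
  [0→4]: (0.0+366.7)/2 × 4 = 733.4
  [4→8]: (366.7+257.0)/2 × 4 = 1247.4
  [8→10]: (257.0+202.9)/2 × 2 = 459.9
  [10→11]: (202.9+179.6)/2 × 1 = 191.25
  [11→12.5]: (179.6+149.1)/2 × 1.5 = 246.525
  Sum = 2878.475 µg/L·h
Extrapolated tail: C_last / k_e = 149.1 / 0.126 = 1183.333
AUC_0→∞ = 2878.475 + 1183.333 = 4061.808 µg/L·h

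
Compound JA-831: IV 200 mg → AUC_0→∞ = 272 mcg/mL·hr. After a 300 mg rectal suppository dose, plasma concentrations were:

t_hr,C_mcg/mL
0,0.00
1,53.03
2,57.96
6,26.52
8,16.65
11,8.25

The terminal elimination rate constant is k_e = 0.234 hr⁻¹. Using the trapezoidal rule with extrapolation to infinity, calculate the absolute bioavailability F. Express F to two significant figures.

Trapezoidal AUC_0→11 (rectal suppository):
  [0→1]: (0.00+53.03)/2 × 1 = 26.515
  [1→2]: (53.03+57.96)/2 × 1 = 55.495
  [2→6]: (57.96+26.52)/2 × 4 = 168.96
  [6→8]: (26.52+16.65)/2 × 2 = 43.17
  [8→11]: (16.65+8.25)/2 × 3 = 37.35
  Sum = 331.49 mcg/mL·hr
Tail: C_last/k_e = 8.25/0.234 = 35.256
AUC_0→∞ (rectal suppository) = 331.49 + 35.256 = 366.746 mcg/mL·hr
F = (AUC_ev/D_ev)/(AUC_iv/D_iv) = (366.746/300)/(272/200) = 1.22249/1.36 = 0.8989

F = 0.90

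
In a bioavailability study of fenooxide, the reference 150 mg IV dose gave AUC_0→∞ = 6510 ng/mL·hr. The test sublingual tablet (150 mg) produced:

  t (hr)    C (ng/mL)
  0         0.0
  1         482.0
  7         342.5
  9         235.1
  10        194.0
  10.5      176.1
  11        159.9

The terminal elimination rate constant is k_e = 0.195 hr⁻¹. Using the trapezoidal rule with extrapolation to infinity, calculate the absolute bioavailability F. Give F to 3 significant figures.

F = 0.692

Trapezoidal AUC_0→11 (sublingual tablet):
  [0→1]: (0.0+482.0)/2 × 1 = 241.0
  [1→7]: (482.0+342.5)/2 × 6 = 2473.5
  [7→9]: (342.5+235.1)/2 × 2 = 577.6
  [9→10]: (235.1+194.0)/2 × 1 = 214.55
  [10→10.5]: (194.0+176.1)/2 × 0.5 = 92.525
  [10.5→11]: (176.1+159.9)/2 × 0.5 = 84.0
  Sum = 3683.175 ng/mL·hr
Tail: C_last/k_e = 159.9/0.195 = 820.000
AUC_0→∞ (sublingual tablet) = 3683.175 + 820.000 = 4503.175 ng/mL·hr
F = (AUC_ev/D_ev)/(AUC_iv/D_iv) = (4503.175/150)/(6510/150) = 30.0212/43.4 = 0.6917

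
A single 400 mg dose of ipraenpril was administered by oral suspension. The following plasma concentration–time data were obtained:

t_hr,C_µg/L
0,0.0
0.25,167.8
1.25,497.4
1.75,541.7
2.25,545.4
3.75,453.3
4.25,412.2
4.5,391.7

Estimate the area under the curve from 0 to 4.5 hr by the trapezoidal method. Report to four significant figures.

AUC = 1951 µg/L·hr

Trapezoidal AUC_0→4.5:
  [0→0.25]: (0.0+167.8)/2 × 0.25 = 20.975
  [0.25→1.25]: (167.8+497.4)/2 × 1 = 332.6
  [1.25→1.75]: (497.4+541.7)/2 × 0.5 = 259.775
  [1.75→2.25]: (541.7+545.4)/2 × 0.5 = 271.775
  [2.25→3.75]: (545.4+453.3)/2 × 1.5 = 749.025
  [3.75→4.25]: (453.3+412.2)/2 × 0.5 = 216.375
  [4.25→4.5]: (412.2+391.7)/2 × 0.25 = 100.4875
  Sum = 1951.0125 µg/L·hr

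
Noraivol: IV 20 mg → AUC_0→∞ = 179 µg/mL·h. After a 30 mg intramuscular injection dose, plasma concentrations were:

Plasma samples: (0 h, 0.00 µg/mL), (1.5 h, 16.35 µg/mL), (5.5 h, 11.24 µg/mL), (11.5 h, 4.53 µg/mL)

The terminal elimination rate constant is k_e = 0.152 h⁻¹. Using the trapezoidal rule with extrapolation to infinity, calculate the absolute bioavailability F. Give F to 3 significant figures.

F = 0.538

Trapezoidal AUC_0→11.5 (intramuscular injection):
  [0→1.5]: (0.00+16.35)/2 × 1.5 = 12.2625
  [1.5→5.5]: (16.35+11.24)/2 × 4 = 55.18
  [5.5→11.5]: (11.24+4.53)/2 × 6 = 47.31
  Sum = 114.7525 µg/mL·h
Tail: C_last/k_e = 4.53/0.152 = 29.803
AUC_0→∞ (intramuscular injection) = 114.7525 + 29.803 = 144.5555 µg/mL·h
F = (AUC_ev/D_ev)/(AUC_iv/D_iv) = (144.5555/30)/(179/20) = 4.81852/8.95 = 0.5384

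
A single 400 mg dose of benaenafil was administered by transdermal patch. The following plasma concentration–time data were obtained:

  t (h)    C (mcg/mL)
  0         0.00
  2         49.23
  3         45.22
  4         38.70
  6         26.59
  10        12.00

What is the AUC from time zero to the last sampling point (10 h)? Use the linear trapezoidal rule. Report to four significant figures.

AUC = 280.9 mcg/mL·h

Trapezoidal AUC_0→10:
  [0→2]: (0.00+49.23)/2 × 2 = 49.23
  [2→3]: (49.23+45.22)/2 × 1 = 47.225
  [3→4]: (45.22+38.70)/2 × 1 = 41.96
  [4→6]: (38.70+26.59)/2 × 2 = 65.29
  [6→10]: (26.59+12.00)/2 × 4 = 77.18
  Sum = 280.885 mcg/mL·h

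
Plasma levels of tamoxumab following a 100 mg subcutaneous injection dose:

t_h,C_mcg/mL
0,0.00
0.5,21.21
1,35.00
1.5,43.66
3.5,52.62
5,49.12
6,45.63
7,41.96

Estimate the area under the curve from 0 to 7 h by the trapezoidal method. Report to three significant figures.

Trapezoidal AUC_0→7:
  [0→0.5]: (0.00+21.21)/2 × 0.5 = 5.3025
  [0.5→1]: (21.21+35.00)/2 × 0.5 = 14.0525
  [1→1.5]: (35.00+43.66)/2 × 0.5 = 19.665
  [1.5→3.5]: (43.66+52.62)/2 × 2 = 96.28
  [3.5→5]: (52.62+49.12)/2 × 1.5 = 76.305
  [5→6]: (49.12+45.63)/2 × 1 = 47.375
  [6→7]: (45.63+41.96)/2 × 1 = 43.795
  Sum = 302.775 mcg/mL·h

AUC = 303 mcg/mL·h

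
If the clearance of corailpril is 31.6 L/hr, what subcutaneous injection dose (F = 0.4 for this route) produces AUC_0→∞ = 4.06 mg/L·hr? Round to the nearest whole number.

Dose = 321 mg

Dose = CL × AUC_0→∞ / F
     = 31.6 × 4.06 / 0.4 = 320.74 mg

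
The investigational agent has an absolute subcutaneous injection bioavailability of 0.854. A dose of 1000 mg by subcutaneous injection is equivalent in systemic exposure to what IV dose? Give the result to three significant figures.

D_iv = 854 mg

Systemic exposure from an extravascular dose = F × D_ev, so the equivalent IV dose is F × D_ev.
D_iv = F × D_ev = 0.854 × 1000 = 854 mg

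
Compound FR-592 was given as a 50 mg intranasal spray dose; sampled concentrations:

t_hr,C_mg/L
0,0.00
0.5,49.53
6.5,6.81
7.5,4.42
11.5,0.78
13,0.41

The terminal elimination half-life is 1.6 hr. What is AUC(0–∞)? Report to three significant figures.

Trapezoidal AUC_0→13:
  [0→0.5]: (0.00+49.53)/2 × 0.5 = 12.3825
  [0.5→6.5]: (49.53+6.81)/2 × 6 = 169.02
  [6.5→7.5]: (6.81+4.42)/2 × 1 = 5.615
  [7.5→11.5]: (4.42+0.78)/2 × 4 = 10.4
  [11.5→13]: (0.78+0.41)/2 × 1.5 = 0.8925
  Sum = 198.31 mg/L·hr
k_e = ln2 / t½ = 0.693147 / 1.6 = 0.4332 hr^-1
Extrapolated tail: C_last / k_e = 0.41 / 0.4332 = 0.946
AUC_0→∞ = 198.31 + 0.946 = 199.256 mg/L·hr

AUC = 199 mg/L·hr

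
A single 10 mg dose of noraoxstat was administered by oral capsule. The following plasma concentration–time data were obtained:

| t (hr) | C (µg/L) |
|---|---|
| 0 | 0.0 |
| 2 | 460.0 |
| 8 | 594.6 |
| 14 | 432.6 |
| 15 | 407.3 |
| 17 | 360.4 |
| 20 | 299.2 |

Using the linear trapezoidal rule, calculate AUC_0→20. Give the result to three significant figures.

AUC = 8880 µg/L·hr

Trapezoidal AUC_0→20:
  [0→2]: (0.0+460.0)/2 × 2 = 460.0
  [2→8]: (460.0+594.6)/2 × 6 = 3163.8
  [8→14]: (594.6+432.6)/2 × 6 = 3081.6
  [14→15]: (432.6+407.3)/2 × 1 = 419.95
  [15→17]: (407.3+360.4)/2 × 2 = 767.7
  [17→20]: (360.4+299.2)/2 × 3 = 989.4
  Sum = 8882.45 µg/L·hr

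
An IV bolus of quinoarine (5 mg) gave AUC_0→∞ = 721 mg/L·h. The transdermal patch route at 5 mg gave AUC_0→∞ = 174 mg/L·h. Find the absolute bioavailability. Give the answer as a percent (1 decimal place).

F = (AUC_ev / D_ev) / (AUC_iv / D_iv)
  = (174/5) / (721/5)
  = 34.8 / 144.2 = 0.2413
  = 24.13%

F = 24.1%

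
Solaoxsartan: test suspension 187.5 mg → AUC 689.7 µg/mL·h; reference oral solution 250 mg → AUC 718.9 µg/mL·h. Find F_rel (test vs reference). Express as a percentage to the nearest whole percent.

F_rel = (AUC_test/D_test) / (AUC_ref/D_ref)
      = (689.7/187.5) / (718.9/250)
      = 3.6784 / 2.8756 = 1.2792 = 127.92%

F_rel = 128%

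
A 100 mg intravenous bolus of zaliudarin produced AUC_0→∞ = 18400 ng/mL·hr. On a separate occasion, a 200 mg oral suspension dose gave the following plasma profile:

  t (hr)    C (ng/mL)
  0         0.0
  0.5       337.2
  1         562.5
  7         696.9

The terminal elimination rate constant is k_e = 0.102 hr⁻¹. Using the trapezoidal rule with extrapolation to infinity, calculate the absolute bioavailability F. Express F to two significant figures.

Trapezoidal AUC_0→7 (oral suspension):
  [0→0.5]: (0.0+337.2)/2 × 0.5 = 84.3
  [0.5→1]: (337.2+562.5)/2 × 0.5 = 224.925
  [1→7]: (562.5+696.9)/2 × 6 = 3778.2
  Sum = 4087.425 ng/mL·hr
Tail: C_last/k_e = 696.9/0.102 = 6832.353
AUC_0→∞ (oral suspension) = 4087.425 + 6832.353 = 10919.778 ng/mL·hr
F = (AUC_ev/D_ev)/(AUC_iv/D_iv) = (10919.778/200)/(18400/100) = 54.59889/184 = 0.2967

F = 0.30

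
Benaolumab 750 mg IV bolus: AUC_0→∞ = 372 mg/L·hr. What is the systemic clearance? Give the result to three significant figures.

CL = 2.02 L/hr

CL = Dose_iv / AUC_0→∞
   = 750 / 372 = 2.01613 L/hr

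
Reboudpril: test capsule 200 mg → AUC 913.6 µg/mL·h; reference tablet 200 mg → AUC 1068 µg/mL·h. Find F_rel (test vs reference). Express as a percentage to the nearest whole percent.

F_rel = (AUC_test/D_test) / (AUC_ref/D_ref)
      = (913.6/200) / (1068/200)
      = 4.568 / 5.34 = 0.8554 = 85.54%

F_rel = 86%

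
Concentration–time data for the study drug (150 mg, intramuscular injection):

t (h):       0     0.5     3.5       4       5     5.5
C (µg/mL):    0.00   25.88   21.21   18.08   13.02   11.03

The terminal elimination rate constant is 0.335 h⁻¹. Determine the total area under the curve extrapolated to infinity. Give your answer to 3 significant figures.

AUC = 141 µg/mL·h

Trapezoidal AUC_0→5.5:
  [0→0.5]: (0.00+25.88)/2 × 0.5 = 6.47
  [0.5→3.5]: (25.88+21.21)/2 × 3 = 70.635
  [3.5→4]: (21.21+18.08)/2 × 0.5 = 9.8225
  [4→5]: (18.08+13.02)/2 × 1 = 15.55
  [5→5.5]: (13.02+11.03)/2 × 0.5 = 6.0125
  Sum = 108.49 µg/mL·h
Extrapolated tail: C_last / k_e = 11.03 / 0.335 = 32.925
AUC_0→∞ = 108.49 + 32.925 = 141.415 µg/mL·h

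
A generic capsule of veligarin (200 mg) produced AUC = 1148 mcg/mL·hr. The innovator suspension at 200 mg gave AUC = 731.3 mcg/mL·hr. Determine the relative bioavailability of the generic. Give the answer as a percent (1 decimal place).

F_rel = 157.0%

F_rel = (AUC_test/D_test) / (AUC_ref/D_ref)
      = (1148/200) / (731.3/200)
      = 5.74 / 3.6565 = 1.5698 = 156.98%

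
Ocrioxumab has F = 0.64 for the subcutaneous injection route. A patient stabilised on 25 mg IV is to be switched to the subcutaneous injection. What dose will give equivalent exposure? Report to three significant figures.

For equal systemic exposure: F × D_ev = D_iv
D_ev = D_iv / F = 25 / 0.64 = 39.0625 mg

D_subcutaneous = 39.1 mg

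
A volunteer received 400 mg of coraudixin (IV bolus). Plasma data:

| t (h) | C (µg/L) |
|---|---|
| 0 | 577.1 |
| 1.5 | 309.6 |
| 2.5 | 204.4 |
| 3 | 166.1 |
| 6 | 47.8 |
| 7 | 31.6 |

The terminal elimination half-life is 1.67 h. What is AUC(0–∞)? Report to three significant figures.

Trapezoidal AUC_0→7:
  [0→1.5]: (577.1+309.6)/2 × 1.5 = 665.025
  [1.5→2.5]: (309.6+204.4)/2 × 1 = 257.0
  [2.5→3]: (204.4+166.1)/2 × 0.5 = 92.625
  [3→6]: (166.1+47.8)/2 × 3 = 320.85
  [6→7]: (47.8+31.6)/2 × 1 = 39.7
  Sum = 1375.2 µg/L·h
k_e = ln2 / t½ = 0.693147 / 1.67 = 0.4151 h^-1
Extrapolated tail: C_last / k_e = 31.6 / 0.4151 = 76.126
AUC_0→∞ = 1375.2 + 76.126 = 1451.326 µg/L·h

AUC = 1450 µg/L·h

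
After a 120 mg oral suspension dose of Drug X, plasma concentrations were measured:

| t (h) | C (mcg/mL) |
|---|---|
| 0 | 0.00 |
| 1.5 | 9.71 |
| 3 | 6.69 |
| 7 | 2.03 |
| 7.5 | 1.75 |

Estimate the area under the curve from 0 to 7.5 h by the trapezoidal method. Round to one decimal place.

Trapezoidal AUC_0→7.5:
  [0→1.5]: (0.00+9.71)/2 × 1.5 = 7.2825
  [1.5→3]: (9.71+6.69)/2 × 1.5 = 12.3
  [3→7]: (6.69+2.03)/2 × 4 = 17.44
  [7→7.5]: (2.03+1.75)/2 × 0.5 = 0.945
  Sum = 37.9675 mcg/mL·h

AUC = 38.0 mcg/mL·h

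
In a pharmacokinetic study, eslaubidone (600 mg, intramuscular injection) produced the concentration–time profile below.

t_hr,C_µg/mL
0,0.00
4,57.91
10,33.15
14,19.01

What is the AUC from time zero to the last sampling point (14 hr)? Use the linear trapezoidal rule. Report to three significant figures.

Trapezoidal AUC_0→14:
  [0→4]: (0.00+57.91)/2 × 4 = 115.82
  [4→10]: (57.91+33.15)/2 × 6 = 273.18
  [10→14]: (33.15+19.01)/2 × 4 = 104.32
  Sum = 493.32 µg/mL·hr

AUC = 493 µg/mL·hr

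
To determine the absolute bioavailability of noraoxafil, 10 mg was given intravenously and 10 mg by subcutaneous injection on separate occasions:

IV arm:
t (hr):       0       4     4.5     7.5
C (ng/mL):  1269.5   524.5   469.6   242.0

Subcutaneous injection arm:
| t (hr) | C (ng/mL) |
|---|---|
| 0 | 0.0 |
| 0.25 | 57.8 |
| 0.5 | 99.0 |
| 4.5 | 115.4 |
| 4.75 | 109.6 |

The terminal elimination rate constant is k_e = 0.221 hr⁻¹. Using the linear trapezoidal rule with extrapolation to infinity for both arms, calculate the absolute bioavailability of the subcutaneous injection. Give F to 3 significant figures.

F = 0.163

Trapezoidal AUC_0→7.5 (IV):
  [0→4]: (1269.5+524.5)/2 × 4 = 3588.0
  [4→4.5]: (524.5+469.6)/2 × 0.5 = 248.525
  [4.5→7.5]: (469.6+242.0)/2 × 3 = 1067.4
  Sum = 4903.925 ng/mL·hr
IV tail: 242.0/0.221 = 1095.023; AUC_iv,0→∞ = 4903.925 + 1095.023 = 5998.948 ng/mL·hr
Trapezoidal AUC_0→4.75 (subcutaneous injection):
  [0→0.25]: (0.0+57.8)/2 × 0.25 = 7.225
  [0.25→0.5]: (57.8+99.0)/2 × 0.25 = 19.6
  [0.5→4.5]: (99.0+115.4)/2 × 4 = 428.8
  [4.5→4.75]: (115.4+109.6)/2 × 0.25 = 28.125
  Sum = 483.75 ng/mL·hr
subcutaneous injection tail: 109.6/0.221 = 495.928; AUC_ev,0→∞ = 483.75 + 495.928 = 979.678 ng/mL·hr
F = (AUC_ev/D_ev)/(AUC_iv/D_iv) = (979.678/10)/(5998.948/10) = 97.9678/599.8948 = 0.1633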